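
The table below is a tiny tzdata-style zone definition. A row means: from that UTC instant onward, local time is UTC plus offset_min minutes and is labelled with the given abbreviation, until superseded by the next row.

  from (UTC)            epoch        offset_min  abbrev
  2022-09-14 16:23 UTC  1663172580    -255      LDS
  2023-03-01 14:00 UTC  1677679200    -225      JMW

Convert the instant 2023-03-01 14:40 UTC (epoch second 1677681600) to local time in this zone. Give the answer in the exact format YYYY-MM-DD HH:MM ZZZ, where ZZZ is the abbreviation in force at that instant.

2023-03-01 10:55 JMW

Query: 2023-03-01 14:40 UTC
Rule 2/2 (JMW, -03:45): 2023-03-01 14:00 UTC ≤ query < +∞
14·60 + 40 - 225 = 655 min
655 = 0·1440 + 655; 655 = 10·60 + 55 → 10:55, same day
→ 2023-03-01 10:55 JMW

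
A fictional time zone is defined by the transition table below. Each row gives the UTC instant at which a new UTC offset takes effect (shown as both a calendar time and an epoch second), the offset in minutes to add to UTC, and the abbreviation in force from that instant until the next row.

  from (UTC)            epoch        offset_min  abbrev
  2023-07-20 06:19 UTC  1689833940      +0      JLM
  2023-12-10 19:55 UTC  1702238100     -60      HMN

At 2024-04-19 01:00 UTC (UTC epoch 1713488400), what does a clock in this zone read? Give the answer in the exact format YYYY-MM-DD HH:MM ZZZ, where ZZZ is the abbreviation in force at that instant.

Query: 2024-04-19 01:00 UTC
Rule 2/2 (HMN, -01:00): 2023-12-10 19:55 UTC ≤ query < +∞
1·60 + 0 - 60 = 0 min
0 = 0·1440 + 0; 0 = 0·60 + 0 → 00:00, same day
→ 2024-04-19 00:00 HMN

2024-04-19 00:00 HMN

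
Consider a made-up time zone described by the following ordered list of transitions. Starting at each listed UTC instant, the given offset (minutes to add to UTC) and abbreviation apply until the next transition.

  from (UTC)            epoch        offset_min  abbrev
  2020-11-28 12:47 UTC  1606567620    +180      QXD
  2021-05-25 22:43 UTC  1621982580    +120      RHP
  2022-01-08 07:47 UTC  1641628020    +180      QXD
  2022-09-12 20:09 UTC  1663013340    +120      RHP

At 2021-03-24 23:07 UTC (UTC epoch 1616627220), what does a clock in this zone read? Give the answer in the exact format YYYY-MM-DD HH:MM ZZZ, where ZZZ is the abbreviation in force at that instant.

2021-03-25 02:07 QXD

Query: 2021-03-24 23:07 UTC
Rule 1/4 (QXD, +03:00): 2020-11-28 12:47 UTC ≤ query < 2021-05-25 22:43 UTC
23·60 + 7 + 180 = 1567 min
1567 = 1·1440 + 127; 127 = 2·60 + 7 → 02:07, 2021-03-24 + 1 day = 2021-03-25
→ 2021-03-25 02:07 QXD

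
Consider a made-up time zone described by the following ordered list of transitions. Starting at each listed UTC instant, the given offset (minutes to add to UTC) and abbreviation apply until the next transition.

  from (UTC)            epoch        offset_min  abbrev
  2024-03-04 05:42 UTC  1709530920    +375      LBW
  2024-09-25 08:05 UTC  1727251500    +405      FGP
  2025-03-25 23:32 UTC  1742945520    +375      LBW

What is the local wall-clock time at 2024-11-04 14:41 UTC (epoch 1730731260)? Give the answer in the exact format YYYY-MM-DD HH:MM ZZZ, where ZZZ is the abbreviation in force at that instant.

Query: 2024-11-04 14:41 UTC
Rule 2/3 (FGP, +06:45): 2024-09-25 08:05 UTC ≤ query < 2025-03-25 23:32 UTC
14·60 + 41 + 405 = 1286 min
1286 = 0·1440 + 1286; 1286 = 21·60 + 26 → 21:26, same day
→ 2024-11-04 21:26 FGP

2024-11-04 21:26 FGP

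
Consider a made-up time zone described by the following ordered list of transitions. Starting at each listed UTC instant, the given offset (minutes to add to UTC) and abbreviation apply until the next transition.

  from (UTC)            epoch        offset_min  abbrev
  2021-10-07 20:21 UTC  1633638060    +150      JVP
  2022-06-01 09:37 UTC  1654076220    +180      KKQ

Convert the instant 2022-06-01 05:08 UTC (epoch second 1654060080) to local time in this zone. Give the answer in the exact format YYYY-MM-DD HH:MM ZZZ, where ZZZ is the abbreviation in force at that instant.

Query: 2022-06-01 05:08 UTC
Rule 1/2 (JVP, +02:30): 2021-10-07 20:21 UTC ≤ query < 2022-06-01 09:37 UTC
5·60 + 8 + 150 = 458 min
458 = 0·1440 + 458; 458 = 7·60 + 38 → 07:38, same day
→ 2022-06-01 07:38 JVP

2022-06-01 07:38 JVP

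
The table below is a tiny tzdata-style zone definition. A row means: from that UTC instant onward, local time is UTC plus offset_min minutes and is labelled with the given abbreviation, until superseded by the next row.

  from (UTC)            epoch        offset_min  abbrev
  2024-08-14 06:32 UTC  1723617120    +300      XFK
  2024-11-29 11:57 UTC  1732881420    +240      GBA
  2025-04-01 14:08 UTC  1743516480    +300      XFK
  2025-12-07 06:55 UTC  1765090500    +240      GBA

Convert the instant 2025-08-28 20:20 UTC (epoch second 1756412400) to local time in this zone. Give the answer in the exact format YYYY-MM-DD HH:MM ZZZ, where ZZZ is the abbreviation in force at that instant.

Query: 2025-08-28 20:20 UTC
Rule 3/4 (XFK, +05:00): 2025-04-01 14:08 UTC ≤ query < 2025-12-07 06:55 UTC
20·60 + 20 + 300 = 1520 min
1520 = 1·1440 + 80; 80 = 1·60 + 20 → 01:20, 2025-08-28 + 1 day = 2025-08-29
→ 2025-08-29 01:20 XFK

2025-08-29 01:20 XFK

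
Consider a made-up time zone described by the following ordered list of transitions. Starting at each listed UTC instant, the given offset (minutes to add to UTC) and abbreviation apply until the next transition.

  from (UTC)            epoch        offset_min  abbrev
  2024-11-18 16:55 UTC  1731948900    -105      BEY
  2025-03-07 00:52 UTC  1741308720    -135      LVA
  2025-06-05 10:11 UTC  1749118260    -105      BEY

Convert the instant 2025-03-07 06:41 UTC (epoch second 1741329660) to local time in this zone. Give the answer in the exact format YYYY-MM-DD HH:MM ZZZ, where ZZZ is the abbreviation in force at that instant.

2025-03-07 04:26 LVA

Query: 2025-03-07 06:41 UTC
Rule 2/3 (LVA, -02:15): 2025-03-07 00:52 UTC ≤ query < 2025-06-05 10:11 UTC
6·60 + 41 - 135 = 266 min
266 = 0·1440 + 266; 266 = 4·60 + 26 → 04:26, same day
→ 2025-03-07 04:26 LVA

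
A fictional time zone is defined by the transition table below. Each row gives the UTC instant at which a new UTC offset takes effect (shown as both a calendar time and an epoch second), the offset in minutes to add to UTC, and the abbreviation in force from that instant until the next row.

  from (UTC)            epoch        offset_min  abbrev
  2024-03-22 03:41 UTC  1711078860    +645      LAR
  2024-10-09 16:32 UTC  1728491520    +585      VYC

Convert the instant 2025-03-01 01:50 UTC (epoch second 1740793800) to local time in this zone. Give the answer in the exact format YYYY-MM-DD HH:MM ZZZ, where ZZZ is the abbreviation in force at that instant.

2025-03-01 11:35 VYC

Query: 2025-03-01 01:50 UTC
Rule 2/2 (VYC, +09:45): 2024-10-09 16:32 UTC ≤ query < +∞
1·60 + 50 + 585 = 695 min
695 = 0·1440 + 695; 695 = 11·60 + 35 → 11:35, same day
→ 2025-03-01 11:35 VYC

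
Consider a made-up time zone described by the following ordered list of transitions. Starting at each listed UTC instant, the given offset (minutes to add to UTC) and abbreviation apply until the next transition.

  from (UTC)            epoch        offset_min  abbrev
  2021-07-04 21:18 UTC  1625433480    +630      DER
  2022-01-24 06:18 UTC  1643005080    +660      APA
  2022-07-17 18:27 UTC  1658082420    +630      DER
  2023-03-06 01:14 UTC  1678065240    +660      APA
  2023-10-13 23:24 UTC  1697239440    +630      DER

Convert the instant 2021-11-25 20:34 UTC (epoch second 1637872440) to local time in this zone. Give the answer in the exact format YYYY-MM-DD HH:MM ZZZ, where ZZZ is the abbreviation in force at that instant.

2021-11-26 07:04 DER

Query: 2021-11-25 20:34 UTC
Rule 1/5 (DER, +10:30): 2021-07-04 21:18 UTC ≤ query < 2022-01-24 06:18 UTC
20·60 + 34 + 630 = 1864 min
1864 = 1·1440 + 424; 424 = 7·60 + 4 → 07:04, 2021-11-25 + 1 day = 2021-11-26
→ 2021-11-26 07:04 DER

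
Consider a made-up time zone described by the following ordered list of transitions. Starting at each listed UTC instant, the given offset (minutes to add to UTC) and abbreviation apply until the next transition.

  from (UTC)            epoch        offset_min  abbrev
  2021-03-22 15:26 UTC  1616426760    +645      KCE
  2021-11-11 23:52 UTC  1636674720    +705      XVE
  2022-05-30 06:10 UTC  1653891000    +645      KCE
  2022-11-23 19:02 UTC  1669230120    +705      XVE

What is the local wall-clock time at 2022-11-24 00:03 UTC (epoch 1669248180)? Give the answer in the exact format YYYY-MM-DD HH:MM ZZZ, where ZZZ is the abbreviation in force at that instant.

Query: 2022-11-24 00:03 UTC
Rule 4/4 (XVE, +11:45): 2022-11-23 19:02 UTC ≤ query < +∞
0·60 + 3 + 705 = 708 min
708 = 0·1440 + 708; 708 = 11·60 + 48 → 11:48, same day
→ 2022-11-24 11:48 XVE

2022-11-24 11:48 XVE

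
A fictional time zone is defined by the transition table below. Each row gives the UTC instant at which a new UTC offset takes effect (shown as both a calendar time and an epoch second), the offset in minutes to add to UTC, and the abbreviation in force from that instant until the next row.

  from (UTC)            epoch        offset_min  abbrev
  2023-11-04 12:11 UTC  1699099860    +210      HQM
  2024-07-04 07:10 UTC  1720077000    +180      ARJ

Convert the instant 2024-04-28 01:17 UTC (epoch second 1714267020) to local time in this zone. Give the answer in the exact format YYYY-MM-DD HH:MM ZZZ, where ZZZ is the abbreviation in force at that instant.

2024-04-28 04:47 HQM

Query: 2024-04-28 01:17 UTC
Rule 1/2 (HQM, +03:30): 2023-11-04 12:11 UTC ≤ query < 2024-07-04 07:10 UTC
1·60 + 17 + 210 = 287 min
287 = 0·1440 + 287; 287 = 4·60 + 47 → 04:47, same day
→ 2024-04-28 04:47 HQM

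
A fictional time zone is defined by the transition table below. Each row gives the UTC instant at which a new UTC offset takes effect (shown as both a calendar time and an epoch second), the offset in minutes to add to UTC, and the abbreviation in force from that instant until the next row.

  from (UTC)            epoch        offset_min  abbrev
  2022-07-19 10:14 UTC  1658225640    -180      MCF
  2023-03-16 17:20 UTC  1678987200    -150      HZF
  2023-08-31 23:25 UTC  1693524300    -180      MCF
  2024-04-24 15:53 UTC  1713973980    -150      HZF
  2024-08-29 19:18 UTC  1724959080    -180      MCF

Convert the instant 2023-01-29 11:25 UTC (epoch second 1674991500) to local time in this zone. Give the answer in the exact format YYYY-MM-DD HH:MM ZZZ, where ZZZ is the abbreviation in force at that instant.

Query: 2023-01-29 11:25 UTC
Rule 1/5 (MCF, -03:00): 2022-07-19 10:14 UTC ≤ query < 2023-03-16 17:20 UTC
11·60 + 25 - 180 = 505 min
505 = 0·1440 + 505; 505 = 8·60 + 25 → 08:25, same day
→ 2023-01-29 08:25 MCF

2023-01-29 08:25 MCF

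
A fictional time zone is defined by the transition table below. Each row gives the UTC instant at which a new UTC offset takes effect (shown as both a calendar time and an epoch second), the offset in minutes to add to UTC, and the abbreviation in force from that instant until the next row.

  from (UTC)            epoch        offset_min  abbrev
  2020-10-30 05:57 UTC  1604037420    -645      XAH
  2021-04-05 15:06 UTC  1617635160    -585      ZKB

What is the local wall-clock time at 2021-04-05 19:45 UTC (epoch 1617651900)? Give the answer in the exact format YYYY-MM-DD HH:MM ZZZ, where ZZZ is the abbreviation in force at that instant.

2021-04-05 10:00 ZKB

Query: 2021-04-05 19:45 UTC
Rule 2/2 (ZKB, -09:45): 2021-04-05 15:06 UTC ≤ query < +∞
19·60 + 45 - 585 = 600 min
600 = 0·1440 + 600; 600 = 10·60 + 0 → 10:00, same day
→ 2021-04-05 10:00 ZKB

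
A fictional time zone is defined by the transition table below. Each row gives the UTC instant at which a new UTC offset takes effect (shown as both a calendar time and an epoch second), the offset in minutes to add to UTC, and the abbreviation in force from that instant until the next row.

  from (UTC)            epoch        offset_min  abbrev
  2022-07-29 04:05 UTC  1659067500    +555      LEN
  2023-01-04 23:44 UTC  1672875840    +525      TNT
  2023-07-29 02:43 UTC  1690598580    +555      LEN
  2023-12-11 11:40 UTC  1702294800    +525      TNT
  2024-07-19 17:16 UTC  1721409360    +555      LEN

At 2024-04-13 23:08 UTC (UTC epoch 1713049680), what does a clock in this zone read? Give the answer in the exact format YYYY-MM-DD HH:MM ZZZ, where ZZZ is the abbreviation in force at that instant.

Query: 2024-04-13 23:08 UTC
Rule 4/5 (TNT, +08:45): 2023-12-11 11:40 UTC ≤ query < 2024-07-19 17:16 UTC
23·60 + 8 + 525 = 1913 min
1913 = 1·1440 + 473; 473 = 7·60 + 53 → 07:53, 2024-04-13 + 1 day = 2024-04-14
→ 2024-04-14 07:53 TNT

2024-04-14 07:53 TNT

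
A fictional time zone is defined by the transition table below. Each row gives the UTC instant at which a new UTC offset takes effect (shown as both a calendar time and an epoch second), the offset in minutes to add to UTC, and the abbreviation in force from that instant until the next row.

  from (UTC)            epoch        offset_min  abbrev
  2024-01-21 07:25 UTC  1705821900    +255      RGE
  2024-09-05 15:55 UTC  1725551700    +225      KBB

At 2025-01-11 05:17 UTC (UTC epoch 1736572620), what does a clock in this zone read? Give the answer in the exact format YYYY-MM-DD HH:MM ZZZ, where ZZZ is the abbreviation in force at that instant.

2025-01-11 09:02 KBB

Query: 2025-01-11 05:17 UTC
Rule 2/2 (KBB, +03:45): 2024-09-05 15:55 UTC ≤ query < +∞
5·60 + 17 + 225 = 542 min
542 = 0·1440 + 542; 542 = 9·60 + 2 → 09:02, same day
→ 2025-01-11 09:02 KBB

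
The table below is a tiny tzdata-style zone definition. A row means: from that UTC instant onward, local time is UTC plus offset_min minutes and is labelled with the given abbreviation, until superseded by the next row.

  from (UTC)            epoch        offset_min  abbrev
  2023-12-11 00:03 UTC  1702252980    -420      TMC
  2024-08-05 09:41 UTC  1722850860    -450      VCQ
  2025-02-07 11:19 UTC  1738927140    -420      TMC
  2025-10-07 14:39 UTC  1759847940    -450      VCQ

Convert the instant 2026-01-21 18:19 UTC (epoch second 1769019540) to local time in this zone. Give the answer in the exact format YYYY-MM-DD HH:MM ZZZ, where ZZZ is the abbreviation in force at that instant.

Query: 2026-01-21 18:19 UTC
Rule 4/4 (VCQ, -07:30): 2025-10-07 14:39 UTC ≤ query < +∞
18·60 + 19 - 450 = 649 min
649 = 0·1440 + 649; 649 = 10·60 + 49 → 10:49, same day
→ 2026-01-21 10:49 VCQ

2026-01-21 10:49 VCQ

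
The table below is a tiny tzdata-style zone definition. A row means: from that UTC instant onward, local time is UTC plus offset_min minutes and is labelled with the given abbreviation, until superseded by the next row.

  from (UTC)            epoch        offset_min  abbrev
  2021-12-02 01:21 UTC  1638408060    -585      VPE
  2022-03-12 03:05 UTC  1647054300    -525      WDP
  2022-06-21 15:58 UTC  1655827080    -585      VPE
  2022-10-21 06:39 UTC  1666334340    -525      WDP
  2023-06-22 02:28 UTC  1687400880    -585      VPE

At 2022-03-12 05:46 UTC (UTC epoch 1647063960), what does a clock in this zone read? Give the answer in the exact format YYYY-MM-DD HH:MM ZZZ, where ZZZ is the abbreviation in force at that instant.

2022-03-11 21:01 WDP

Query: 2022-03-12 05:46 UTC
Rule 2/5 (WDP, -08:45): 2022-03-12 03:05 UTC ≤ query < 2022-06-21 15:58 UTC
5·60 + 46 - 525 = -179 min
-179 = -1·1440 + 1261; 1261 = 21·60 + 1 → 21:01, 2022-03-12 - 1 day = 2022-03-11
→ 2022-03-11 21:01 WDP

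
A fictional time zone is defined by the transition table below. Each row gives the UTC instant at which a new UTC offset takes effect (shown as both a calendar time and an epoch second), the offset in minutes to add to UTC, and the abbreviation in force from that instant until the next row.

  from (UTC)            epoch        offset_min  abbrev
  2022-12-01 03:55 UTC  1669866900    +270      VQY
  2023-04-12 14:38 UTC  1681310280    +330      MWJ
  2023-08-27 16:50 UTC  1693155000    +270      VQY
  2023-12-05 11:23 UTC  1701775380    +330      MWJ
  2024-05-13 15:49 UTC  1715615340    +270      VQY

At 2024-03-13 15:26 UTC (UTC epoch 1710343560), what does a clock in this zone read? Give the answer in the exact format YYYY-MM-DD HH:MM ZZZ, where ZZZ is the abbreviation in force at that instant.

Query: 2024-03-13 15:26 UTC
Rule 4/5 (MWJ, +05:30): 2023-12-05 11:23 UTC ≤ query < 2024-05-13 15:49 UTC
15·60 + 26 + 330 = 1256 min
1256 = 0·1440 + 1256; 1256 = 20·60 + 56 → 20:56, same day
→ 2024-03-13 20:56 MWJ

2024-03-13 20:56 MWJ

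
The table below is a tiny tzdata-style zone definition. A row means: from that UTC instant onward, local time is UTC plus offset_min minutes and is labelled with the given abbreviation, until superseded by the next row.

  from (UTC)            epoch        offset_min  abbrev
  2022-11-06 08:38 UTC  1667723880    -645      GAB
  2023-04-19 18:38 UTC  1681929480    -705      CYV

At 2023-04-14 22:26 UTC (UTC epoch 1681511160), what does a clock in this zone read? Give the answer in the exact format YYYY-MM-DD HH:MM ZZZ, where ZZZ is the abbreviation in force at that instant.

2023-04-14 11:41 GAB

Query: 2023-04-14 22:26 UTC
Rule 1/2 (GAB, -10:45): 2022-11-06 08:38 UTC ≤ query < 2023-04-19 18:38 UTC
22·60 + 26 - 645 = 701 min
701 = 0·1440 + 701; 701 = 11·60 + 41 → 11:41, same day
→ 2023-04-14 11:41 GAB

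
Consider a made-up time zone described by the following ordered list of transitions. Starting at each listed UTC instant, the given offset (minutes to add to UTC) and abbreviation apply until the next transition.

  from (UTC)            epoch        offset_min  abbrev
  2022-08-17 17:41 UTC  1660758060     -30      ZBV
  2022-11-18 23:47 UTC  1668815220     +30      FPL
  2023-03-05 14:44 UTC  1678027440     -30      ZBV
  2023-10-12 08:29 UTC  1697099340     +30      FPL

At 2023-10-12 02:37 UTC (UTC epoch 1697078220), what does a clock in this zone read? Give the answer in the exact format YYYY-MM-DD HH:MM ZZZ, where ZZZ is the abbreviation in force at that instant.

2023-10-12 02:07 ZBV

Query: 2023-10-12 02:37 UTC
Rule 3/4 (ZBV, -00:30): 2023-03-05 14:44 UTC ≤ query < 2023-10-12 08:29 UTC
2·60 + 37 - 30 = 127 min
127 = 0·1440 + 127; 127 = 2·60 + 7 → 02:07, same day
→ 2023-10-12 02:07 ZBV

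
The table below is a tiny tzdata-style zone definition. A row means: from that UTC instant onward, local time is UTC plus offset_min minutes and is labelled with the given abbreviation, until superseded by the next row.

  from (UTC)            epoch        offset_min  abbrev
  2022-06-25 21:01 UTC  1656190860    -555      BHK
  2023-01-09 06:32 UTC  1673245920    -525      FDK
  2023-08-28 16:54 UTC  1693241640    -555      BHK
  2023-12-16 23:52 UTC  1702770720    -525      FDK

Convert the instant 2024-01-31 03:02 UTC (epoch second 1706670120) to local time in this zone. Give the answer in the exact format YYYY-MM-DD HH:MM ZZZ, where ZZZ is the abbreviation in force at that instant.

2024-01-30 18:17 FDK

Query: 2024-01-31 03:02 UTC
Rule 4/4 (FDK, -08:45): 2023-12-16 23:52 UTC ≤ query < +∞
3·60 + 2 - 525 = -343 min
-343 = -1·1440 + 1097; 1097 = 18·60 + 17 → 18:17, 2024-01-31 - 1 day = 2024-01-30
→ 2024-01-30 18:17 FDK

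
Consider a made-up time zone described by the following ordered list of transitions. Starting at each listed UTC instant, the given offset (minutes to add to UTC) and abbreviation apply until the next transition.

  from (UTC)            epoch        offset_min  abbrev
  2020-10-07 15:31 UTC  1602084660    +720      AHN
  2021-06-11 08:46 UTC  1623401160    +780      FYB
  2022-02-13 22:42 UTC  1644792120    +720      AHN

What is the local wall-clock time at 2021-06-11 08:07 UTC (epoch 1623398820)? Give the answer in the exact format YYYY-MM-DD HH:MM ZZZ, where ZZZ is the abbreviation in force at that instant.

Query: 2021-06-11 08:07 UTC
Rule 1/3 (AHN, +12:00): 2020-10-07 15:31 UTC ≤ query < 2021-06-11 08:46 UTC
8·60 + 7 + 720 = 1207 min
1207 = 0·1440 + 1207; 1207 = 20·60 + 7 → 20:07, same day
→ 2021-06-11 20:07 AHN

2021-06-11 20:07 AHN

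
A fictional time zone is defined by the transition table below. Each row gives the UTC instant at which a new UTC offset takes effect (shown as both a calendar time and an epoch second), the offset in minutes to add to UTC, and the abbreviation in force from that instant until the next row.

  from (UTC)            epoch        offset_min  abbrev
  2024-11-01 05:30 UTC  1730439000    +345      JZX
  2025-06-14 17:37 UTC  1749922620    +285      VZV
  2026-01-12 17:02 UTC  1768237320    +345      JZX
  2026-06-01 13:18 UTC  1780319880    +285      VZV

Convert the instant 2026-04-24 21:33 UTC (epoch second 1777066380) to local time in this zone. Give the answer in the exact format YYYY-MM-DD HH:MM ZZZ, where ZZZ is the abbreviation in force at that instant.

Query: 2026-04-24 21:33 UTC
Rule 3/4 (JZX, +05:45): 2026-01-12 17:02 UTC ≤ query < 2026-06-01 13:18 UTC
21·60 + 33 + 345 = 1638 min
1638 = 1·1440 + 198; 198 = 3·60 + 18 → 03:18, 2026-04-24 + 1 day = 2026-04-25
→ 2026-04-25 03:18 JZX

2026-04-25 03:18 JZX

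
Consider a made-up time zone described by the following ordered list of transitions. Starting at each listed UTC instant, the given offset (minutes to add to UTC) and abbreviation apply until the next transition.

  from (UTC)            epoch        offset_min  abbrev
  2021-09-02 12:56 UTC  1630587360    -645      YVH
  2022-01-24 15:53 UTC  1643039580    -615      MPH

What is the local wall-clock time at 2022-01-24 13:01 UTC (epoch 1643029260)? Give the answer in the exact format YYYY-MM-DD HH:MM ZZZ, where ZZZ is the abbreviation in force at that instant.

2022-01-24 02:16 YVH

Query: 2022-01-24 13:01 UTC
Rule 1/2 (YVH, -10:45): 2021-09-02 12:56 UTC ≤ query < 2022-01-24 15:53 UTC
13·60 + 1 - 645 = 136 min
136 = 0·1440 + 136; 136 = 2·60 + 16 → 02:16, same day
→ 2022-01-24 02:16 YVH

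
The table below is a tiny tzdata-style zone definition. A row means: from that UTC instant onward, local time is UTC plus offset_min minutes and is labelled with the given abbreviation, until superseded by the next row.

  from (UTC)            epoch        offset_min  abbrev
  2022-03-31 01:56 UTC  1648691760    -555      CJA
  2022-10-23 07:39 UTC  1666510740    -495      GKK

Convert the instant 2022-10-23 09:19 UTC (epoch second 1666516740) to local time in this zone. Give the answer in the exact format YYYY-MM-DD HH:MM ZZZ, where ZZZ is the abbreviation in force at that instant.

2022-10-23 01:04 GKK

Query: 2022-10-23 09:19 UTC
Rule 2/2 (GKK, -08:15): 2022-10-23 07:39 UTC ≤ query < +∞
9·60 + 19 - 495 = 64 min
64 = 0·1440 + 64; 64 = 1·60 + 4 → 01:04, same day
→ 2022-10-23 01:04 GKK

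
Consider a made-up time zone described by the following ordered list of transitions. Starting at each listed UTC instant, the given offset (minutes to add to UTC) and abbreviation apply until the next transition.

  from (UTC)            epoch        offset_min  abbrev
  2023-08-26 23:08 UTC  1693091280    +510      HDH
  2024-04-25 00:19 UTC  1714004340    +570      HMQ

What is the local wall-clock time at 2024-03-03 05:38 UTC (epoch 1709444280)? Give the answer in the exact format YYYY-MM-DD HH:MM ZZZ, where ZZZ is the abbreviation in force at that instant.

Query: 2024-03-03 05:38 UTC
Rule 1/2 (HDH, +08:30): 2023-08-26 23:08 UTC ≤ query < 2024-04-25 00:19 UTC
5·60 + 38 + 510 = 848 min
848 = 0·1440 + 848; 848 = 14·60 + 8 → 14:08, same day
→ 2024-03-03 14:08 HDH

2024-03-03 14:08 HDH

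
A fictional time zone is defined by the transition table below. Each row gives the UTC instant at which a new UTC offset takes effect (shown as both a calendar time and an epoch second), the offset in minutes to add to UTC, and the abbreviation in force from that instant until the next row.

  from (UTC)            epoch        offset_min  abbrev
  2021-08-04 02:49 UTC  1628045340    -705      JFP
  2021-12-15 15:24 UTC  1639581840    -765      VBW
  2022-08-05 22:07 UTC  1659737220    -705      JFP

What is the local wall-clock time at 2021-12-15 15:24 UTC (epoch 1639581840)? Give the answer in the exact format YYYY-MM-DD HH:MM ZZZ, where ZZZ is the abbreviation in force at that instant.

2021-12-15 02:39 VBW

Query: 2021-12-15 15:24 UTC
Rule 2/3 (VBW, -12:45): 2021-12-15 15:24 UTC ≤ query < 2022-08-05 22:07 UTC
15·60 + 24 - 765 = 159 min
159 = 0·1440 + 159; 159 = 2·60 + 39 → 02:39, same day
→ 2021-12-15 02:39 VBW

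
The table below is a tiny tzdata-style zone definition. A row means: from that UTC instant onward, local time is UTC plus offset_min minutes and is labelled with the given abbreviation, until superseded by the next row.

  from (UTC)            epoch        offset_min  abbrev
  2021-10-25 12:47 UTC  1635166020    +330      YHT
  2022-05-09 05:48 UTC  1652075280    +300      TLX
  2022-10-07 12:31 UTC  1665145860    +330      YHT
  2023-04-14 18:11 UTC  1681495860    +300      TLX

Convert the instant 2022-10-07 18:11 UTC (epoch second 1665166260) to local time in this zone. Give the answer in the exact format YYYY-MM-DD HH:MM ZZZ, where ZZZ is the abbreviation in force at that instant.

Query: 2022-10-07 18:11 UTC
Rule 3/4 (YHT, +05:30): 2022-10-07 12:31 UTC ≤ query < 2023-04-14 18:11 UTC
18·60 + 11 + 330 = 1421 min
1421 = 0·1440 + 1421; 1421 = 23·60 + 41 → 23:41, same day
→ 2022-10-07 23:41 YHT

2022-10-07 23:41 YHT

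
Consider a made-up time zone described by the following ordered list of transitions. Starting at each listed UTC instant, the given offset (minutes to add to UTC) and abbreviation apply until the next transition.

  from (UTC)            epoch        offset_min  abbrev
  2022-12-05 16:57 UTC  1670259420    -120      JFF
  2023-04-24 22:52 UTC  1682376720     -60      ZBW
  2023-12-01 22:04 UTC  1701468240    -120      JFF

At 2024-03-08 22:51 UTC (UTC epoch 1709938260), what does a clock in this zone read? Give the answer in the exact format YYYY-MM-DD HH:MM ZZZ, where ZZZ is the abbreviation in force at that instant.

Query: 2024-03-08 22:51 UTC
Rule 3/3 (JFF, -02:00): 2023-12-01 22:04 UTC ≤ query < +∞
22·60 + 51 - 120 = 1251 min
1251 = 0·1440 + 1251; 1251 = 20·60 + 51 → 20:51, same day
→ 2024-03-08 20:51 JFF

2024-03-08 20:51 JFF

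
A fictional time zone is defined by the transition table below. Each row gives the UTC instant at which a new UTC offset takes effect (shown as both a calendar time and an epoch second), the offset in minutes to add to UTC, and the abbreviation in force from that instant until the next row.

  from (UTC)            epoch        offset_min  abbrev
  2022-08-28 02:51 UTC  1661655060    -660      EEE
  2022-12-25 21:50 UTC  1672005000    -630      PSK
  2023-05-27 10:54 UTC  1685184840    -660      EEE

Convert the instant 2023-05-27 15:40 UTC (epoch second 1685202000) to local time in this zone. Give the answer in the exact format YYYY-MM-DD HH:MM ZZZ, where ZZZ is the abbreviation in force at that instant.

2023-05-27 04:40 EEE

Query: 2023-05-27 15:40 UTC
Rule 3/3 (EEE, -11:00): 2023-05-27 10:54 UTC ≤ query < +∞
15·60 + 40 - 660 = 280 min
280 = 0·1440 + 280; 280 = 4·60 + 40 → 04:40, same day
→ 2023-05-27 04:40 EEE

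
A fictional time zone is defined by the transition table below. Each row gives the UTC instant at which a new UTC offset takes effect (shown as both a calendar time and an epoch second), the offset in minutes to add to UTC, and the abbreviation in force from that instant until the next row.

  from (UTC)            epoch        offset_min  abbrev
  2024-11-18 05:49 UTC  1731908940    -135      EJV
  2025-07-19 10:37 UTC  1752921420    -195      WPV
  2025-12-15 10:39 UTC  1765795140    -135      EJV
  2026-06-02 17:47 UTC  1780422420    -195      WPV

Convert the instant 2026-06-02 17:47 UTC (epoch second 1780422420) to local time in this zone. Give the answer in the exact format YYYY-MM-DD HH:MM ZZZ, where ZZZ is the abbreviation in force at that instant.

2026-06-02 14:32 WPV

Query: 2026-06-02 17:47 UTC
Rule 4/4 (WPV, -03:15): 2026-06-02 17:47 UTC ≤ query < +∞
17·60 + 47 - 195 = 872 min
872 = 0·1440 + 872; 872 = 14·60 + 32 → 14:32, same day
→ 2026-06-02 14:32 WPV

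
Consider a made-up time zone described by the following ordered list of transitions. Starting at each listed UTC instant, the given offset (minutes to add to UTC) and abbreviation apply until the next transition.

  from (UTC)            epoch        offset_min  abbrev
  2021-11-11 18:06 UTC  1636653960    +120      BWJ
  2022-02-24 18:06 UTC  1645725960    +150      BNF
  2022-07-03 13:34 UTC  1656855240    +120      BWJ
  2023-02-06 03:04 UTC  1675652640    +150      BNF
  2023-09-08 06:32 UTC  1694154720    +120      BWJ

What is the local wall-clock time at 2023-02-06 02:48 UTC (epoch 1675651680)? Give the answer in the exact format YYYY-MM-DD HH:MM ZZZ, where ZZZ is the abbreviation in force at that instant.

Query: 2023-02-06 02:48 UTC
Rule 3/5 (BWJ, +02:00): 2022-07-03 13:34 UTC ≤ query < 2023-02-06 03:04 UTC
2·60 + 48 + 120 = 288 min
288 = 0·1440 + 288; 288 = 4·60 + 48 → 04:48, same day
→ 2023-02-06 04:48 BWJ

2023-02-06 04:48 BWJ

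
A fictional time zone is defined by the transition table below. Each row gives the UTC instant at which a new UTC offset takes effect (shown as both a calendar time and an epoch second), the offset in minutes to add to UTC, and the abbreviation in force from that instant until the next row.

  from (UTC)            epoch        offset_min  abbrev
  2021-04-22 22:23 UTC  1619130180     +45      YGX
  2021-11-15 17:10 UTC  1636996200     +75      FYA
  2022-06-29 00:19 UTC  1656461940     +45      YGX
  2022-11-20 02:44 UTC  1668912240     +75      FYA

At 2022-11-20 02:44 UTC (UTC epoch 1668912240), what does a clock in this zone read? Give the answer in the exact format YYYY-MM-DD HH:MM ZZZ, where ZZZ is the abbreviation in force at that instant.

2022-11-20 03:59 FYA

Query: 2022-11-20 02:44 UTC
Rule 4/4 (FYA, +01:15): 2022-11-20 02:44 UTC ≤ query < +∞
2·60 + 44 + 75 = 239 min
239 = 0·1440 + 239; 239 = 3·60 + 59 → 03:59, same day
→ 2022-11-20 03:59 FYA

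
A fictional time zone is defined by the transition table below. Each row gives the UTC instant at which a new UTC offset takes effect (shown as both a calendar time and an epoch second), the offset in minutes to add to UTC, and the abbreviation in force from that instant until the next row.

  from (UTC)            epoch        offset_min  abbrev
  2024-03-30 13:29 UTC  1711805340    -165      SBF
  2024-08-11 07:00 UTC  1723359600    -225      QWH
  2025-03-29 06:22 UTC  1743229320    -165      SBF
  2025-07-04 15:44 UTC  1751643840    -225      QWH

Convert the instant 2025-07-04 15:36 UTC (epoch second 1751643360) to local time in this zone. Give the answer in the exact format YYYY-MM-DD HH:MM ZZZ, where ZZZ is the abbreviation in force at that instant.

2025-07-04 12:51 SBF

Query: 2025-07-04 15:36 UTC
Rule 3/4 (SBF, -02:45): 2025-03-29 06:22 UTC ≤ query < 2025-07-04 15:44 UTC
15·60 + 36 - 165 = 771 min
771 = 0·1440 + 771; 771 = 12·60 + 51 → 12:51, same day
→ 2025-07-04 12:51 SBF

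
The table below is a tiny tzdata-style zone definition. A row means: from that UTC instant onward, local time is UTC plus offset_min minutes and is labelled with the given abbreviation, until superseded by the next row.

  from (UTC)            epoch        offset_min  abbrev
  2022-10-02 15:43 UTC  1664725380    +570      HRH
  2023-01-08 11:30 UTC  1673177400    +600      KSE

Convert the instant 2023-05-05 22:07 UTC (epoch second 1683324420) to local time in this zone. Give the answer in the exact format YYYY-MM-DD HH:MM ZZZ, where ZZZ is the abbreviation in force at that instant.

Query: 2023-05-05 22:07 UTC
Rule 2/2 (KSE, +10:00): 2023-01-08 11:30 UTC ≤ query < +∞
22·60 + 7 + 600 = 1927 min
1927 = 1·1440 + 487; 487 = 8·60 + 7 → 08:07, 2023-05-05 + 1 day = 2023-05-06
→ 2023-05-06 08:07 KSE

2023-05-06 08:07 KSE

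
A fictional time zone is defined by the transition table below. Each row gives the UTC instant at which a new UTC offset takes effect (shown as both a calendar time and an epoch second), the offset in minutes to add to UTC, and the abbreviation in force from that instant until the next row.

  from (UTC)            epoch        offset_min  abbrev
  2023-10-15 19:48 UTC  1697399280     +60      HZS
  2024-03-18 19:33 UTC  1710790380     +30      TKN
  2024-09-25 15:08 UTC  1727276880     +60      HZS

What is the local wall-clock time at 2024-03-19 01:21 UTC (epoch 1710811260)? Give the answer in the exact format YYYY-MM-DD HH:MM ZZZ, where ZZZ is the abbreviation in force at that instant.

2024-03-19 01:51 TKN

Query: 2024-03-19 01:21 UTC
Rule 2/3 (TKN, +00:30): 2024-03-18 19:33 UTC ≤ query < 2024-09-25 15:08 UTC
1·60 + 21 + 30 = 111 min
111 = 0·1440 + 111; 111 = 1·60 + 51 → 01:51, same day
→ 2024-03-19 01:51 TKN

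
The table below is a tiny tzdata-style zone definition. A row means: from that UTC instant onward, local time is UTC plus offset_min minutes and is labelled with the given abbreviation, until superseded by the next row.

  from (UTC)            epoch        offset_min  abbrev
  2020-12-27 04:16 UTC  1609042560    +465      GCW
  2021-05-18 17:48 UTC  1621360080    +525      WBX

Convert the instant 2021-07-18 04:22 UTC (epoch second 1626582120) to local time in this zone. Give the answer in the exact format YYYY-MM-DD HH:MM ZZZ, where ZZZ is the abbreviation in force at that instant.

Query: 2021-07-18 04:22 UTC
Rule 2/2 (WBX, +08:45): 2021-05-18 17:48 UTC ≤ query < +∞
4·60 + 22 + 525 = 787 min
787 = 0·1440 + 787; 787 = 13·60 + 7 → 13:07, same day
→ 2021-07-18 13:07 WBX

2021-07-18 13:07 WBX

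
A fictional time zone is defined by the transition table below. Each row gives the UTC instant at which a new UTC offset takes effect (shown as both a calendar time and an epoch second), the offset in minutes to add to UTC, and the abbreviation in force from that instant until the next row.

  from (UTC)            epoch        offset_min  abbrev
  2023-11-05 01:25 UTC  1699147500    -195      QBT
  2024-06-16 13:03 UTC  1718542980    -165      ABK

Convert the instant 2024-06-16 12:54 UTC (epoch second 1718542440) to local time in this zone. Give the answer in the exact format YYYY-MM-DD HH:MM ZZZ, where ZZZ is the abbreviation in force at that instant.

2024-06-16 09:39 QBT

Query: 2024-06-16 12:54 UTC
Rule 1/2 (QBT, -03:15): 2023-11-05 01:25 UTC ≤ query < 2024-06-16 13:03 UTC
12·60 + 54 - 195 = 579 min
579 = 0·1440 + 579; 579 = 9·60 + 39 → 09:39, same day
→ 2024-06-16 09:39 QBT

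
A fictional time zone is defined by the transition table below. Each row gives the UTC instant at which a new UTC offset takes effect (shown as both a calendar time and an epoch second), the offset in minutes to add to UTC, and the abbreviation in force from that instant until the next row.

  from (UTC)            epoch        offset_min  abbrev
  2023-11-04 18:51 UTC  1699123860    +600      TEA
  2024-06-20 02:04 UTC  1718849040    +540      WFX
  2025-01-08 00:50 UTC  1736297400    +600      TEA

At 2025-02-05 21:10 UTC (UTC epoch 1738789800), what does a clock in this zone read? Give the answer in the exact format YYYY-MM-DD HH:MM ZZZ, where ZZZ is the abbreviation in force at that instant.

2025-02-06 07:10 TEA

Query: 2025-02-05 21:10 UTC
Rule 3/3 (TEA, +10:00): 2025-01-08 00:50 UTC ≤ query < +∞
21·60 + 10 + 600 = 1870 min
1870 = 1·1440 + 430; 430 = 7·60 + 10 → 07:10, 2025-02-05 + 1 day = 2025-02-06
→ 2025-02-06 07:10 TEA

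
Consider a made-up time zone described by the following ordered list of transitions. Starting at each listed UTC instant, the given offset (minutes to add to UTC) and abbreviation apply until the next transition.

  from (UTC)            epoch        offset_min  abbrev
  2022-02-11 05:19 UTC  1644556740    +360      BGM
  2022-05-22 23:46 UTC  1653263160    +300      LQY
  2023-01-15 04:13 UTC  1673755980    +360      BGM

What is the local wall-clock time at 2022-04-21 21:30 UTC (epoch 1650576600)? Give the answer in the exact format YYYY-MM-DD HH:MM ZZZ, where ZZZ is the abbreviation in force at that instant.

2022-04-22 03:30 BGM

Query: 2022-04-21 21:30 UTC
Rule 1/3 (BGM, +06:00): 2022-02-11 05:19 UTC ≤ query < 2022-05-22 23:46 UTC
21·60 + 30 + 360 = 1650 min
1650 = 1·1440 + 210; 210 = 3·60 + 30 → 03:30, 2022-04-21 + 1 day = 2022-04-22
→ 2022-04-22 03:30 BGM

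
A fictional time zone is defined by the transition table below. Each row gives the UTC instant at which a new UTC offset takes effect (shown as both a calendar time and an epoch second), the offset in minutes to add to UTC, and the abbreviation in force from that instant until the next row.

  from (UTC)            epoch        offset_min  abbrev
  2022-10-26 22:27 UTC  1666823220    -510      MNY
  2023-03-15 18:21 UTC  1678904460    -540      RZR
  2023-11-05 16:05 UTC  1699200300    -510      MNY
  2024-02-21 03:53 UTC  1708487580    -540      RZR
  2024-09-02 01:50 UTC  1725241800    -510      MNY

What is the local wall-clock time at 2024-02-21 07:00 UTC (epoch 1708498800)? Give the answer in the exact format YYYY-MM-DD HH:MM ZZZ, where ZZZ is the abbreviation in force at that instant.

Query: 2024-02-21 07:00 UTC
Rule 4/5 (RZR, -09:00): 2024-02-21 03:53 UTC ≤ query < 2024-09-02 01:50 UTC
7·60 + 0 - 540 = -120 min
-120 = -1·1440 + 1320; 1320 = 22·60 + 0 → 22:00, 2024-02-21 - 1 day = 2024-02-20
→ 2024-02-20 22:00 RZR

2024-02-20 22:00 RZR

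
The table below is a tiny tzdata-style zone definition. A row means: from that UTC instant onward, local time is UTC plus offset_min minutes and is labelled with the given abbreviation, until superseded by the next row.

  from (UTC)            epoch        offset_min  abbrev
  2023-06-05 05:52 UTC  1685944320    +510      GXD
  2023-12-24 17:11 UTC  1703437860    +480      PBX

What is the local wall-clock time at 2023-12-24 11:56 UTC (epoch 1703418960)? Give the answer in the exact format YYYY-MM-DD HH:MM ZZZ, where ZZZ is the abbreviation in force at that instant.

2023-12-24 20:26 GXD

Query: 2023-12-24 11:56 UTC
Rule 1/2 (GXD, +08:30): 2023-06-05 05:52 UTC ≤ query < 2023-12-24 17:11 UTC
11·60 + 56 + 510 = 1226 min
1226 = 0·1440 + 1226; 1226 = 20·60 + 26 → 20:26, same day
→ 2023-12-24 20:26 GXD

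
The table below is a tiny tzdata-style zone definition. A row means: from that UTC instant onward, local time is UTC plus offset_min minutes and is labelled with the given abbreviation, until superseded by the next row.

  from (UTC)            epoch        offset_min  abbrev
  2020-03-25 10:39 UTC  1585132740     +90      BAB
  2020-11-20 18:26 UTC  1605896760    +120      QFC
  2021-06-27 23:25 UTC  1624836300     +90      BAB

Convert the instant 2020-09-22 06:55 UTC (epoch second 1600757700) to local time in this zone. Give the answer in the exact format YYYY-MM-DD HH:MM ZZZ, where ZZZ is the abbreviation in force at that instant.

2020-09-22 08:25 BAB

Query: 2020-09-22 06:55 UTC
Rule 1/3 (BAB, +01:30): 2020-03-25 10:39 UTC ≤ query < 2020-11-20 18:26 UTC
6·60 + 55 + 90 = 505 min
505 = 0·1440 + 505; 505 = 8·60 + 25 → 08:25, same day
→ 2020-09-22 08:25 BAB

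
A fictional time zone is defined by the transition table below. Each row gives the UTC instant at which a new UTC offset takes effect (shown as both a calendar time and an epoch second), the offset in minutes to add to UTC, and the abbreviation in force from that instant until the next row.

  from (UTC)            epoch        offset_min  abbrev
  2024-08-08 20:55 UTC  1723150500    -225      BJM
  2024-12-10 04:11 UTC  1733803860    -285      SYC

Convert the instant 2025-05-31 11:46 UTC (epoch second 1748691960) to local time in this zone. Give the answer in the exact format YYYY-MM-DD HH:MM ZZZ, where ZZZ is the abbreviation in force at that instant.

2025-05-31 07:01 SYC

Query: 2025-05-31 11:46 UTC
Rule 2/2 (SYC, -04:45): 2024-12-10 04:11 UTC ≤ query < +∞
11·60 + 46 - 285 = 421 min
421 = 0·1440 + 421; 421 = 7·60 + 1 → 07:01, same day
→ 2025-05-31 07:01 SYC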